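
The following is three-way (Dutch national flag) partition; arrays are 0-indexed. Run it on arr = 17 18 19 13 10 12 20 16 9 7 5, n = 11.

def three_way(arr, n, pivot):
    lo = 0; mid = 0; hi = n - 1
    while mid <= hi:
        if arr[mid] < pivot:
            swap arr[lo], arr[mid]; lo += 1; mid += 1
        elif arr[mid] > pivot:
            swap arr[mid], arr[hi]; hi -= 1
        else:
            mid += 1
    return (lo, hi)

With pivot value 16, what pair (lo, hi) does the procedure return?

(6, 6)

lo=0 mid=0 hi=10
17>16: swap(0,10), hi=9 ⇒ 5 18 19 13 10 12 20 16 9 7 17
5<16: swap(0,0), lo=1 mid=1 ⇒ 5 18 19 13 10 12 20 16 9 7 17
18>16: swap(1,9), hi=8 ⇒ 5 7 19 13 10 12 20 16 9 18 17
7<16: swap(1,1), lo=2 mid=2 ⇒ 5 7 19 13 10 12 20 16 9 18 17
19>16: swap(2,8), hi=7 ⇒ 5 7 9 13 10 12 20 16 19 18 17
9<16: swap(2,2), lo=3 mid=3 ⇒ 5 7 9 13 10 12 20 16 19 18 17
13<16: swap(3,3), lo=4 mid=4 ⇒ 5 7 9 13 10 12 20 16 19 18 17
10<16: swap(4,4), lo=5 mid=5 ⇒ 5 7 9 13 10 12 20 16 19 18 17
12<16: swap(5,5), lo=6 mid=6 ⇒ 5 7 9 13 10 12 20 16 19 18 17
20>16: swap(6,7), hi=6 ⇒ 5 7 9 13 10 12 16 20 19 18 17
16=16: mid=7
done. lo=6 hi=6; arr=5 7 9 13 10 12 16 20 19 18 17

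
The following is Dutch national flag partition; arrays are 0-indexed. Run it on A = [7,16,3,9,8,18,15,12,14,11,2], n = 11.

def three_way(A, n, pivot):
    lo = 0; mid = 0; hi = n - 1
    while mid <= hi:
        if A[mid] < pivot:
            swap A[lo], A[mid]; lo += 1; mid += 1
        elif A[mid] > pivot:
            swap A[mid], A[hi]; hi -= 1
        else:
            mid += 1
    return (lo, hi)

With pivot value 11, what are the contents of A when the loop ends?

[7,2,3,9,8,11,12,14,15,18,16]

pivot = 11; lo=0, mid=0, hi=10
A[mid]=7<11: swap A[0],A[0]; lo=1,mid=1 → [7,16,3,9,8,18,15,12,14,11,2]
A[mid]=16>11: swap A[1],A[10]; hi=9 → [7,2,3,9,8,18,15,12,14,11,16]
A[mid]=2<11: swap A[1],A[1]; lo=2,mid=2 → [7,2,3,9,8,18,15,12,14,11,16]
A[mid]=3<11: swap A[2],A[2]; lo=3,mid=3 → [7,2,3,9,8,18,15,12,14,11,16]
A[mid]=9<11: swap A[3],A[3]; lo=4,mid=4 → [7,2,3,9,8,18,15,12,14,11,16]
A[mid]=8<11: swap A[4],A[4]; lo=5,mid=5 → [7,2,3,9,8,18,15,12,14,11,16]
A[mid]=18>11: swap A[5],A[9]; hi=8 → [7,2,3,9,8,11,15,12,14,18,16]
A[mid]=11=11: mid=6
A[mid]=15>11: swap A[6],A[8]; hi=7 → [7,2,3,9,8,11,14,12,15,18,16]
A[mid]=14>11: swap A[6],A[7]; hi=6 → [7,2,3,9,8,11,12,14,15,18,16]
A[mid]=12>11: swap A[6],A[6]; hi=5 → [7,2,3,9,8,11,12,14,15,18,16]
end: lo=5, hi=5; A = [7,2,3,9,8,11,12,14,15,18,16]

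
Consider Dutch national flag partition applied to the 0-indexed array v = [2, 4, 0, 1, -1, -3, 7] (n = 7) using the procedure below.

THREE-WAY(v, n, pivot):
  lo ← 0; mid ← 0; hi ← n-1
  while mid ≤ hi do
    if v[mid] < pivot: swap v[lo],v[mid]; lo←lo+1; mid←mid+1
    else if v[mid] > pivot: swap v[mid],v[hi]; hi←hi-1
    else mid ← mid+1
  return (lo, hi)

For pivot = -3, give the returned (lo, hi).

lo=0 mid=0 hi=6
2>-3: swap(0,6), hi=5 ⇒ [7, 4, 0, 1, -1, -3, 2]
7>-3: swap(0,5), hi=4 ⇒ [-3, 4, 0, 1, -1, 7, 2]
-3=-3: mid=1
4>-3: swap(1,4), hi=3 ⇒ [-3, -1, 0, 1, 4, 7, 2]
-1>-3: swap(1,3), hi=2 ⇒ [-3, 1, 0, -1, 4, 7, 2]
1>-3: swap(1,2), hi=1 ⇒ [-3, 0, 1, -1, 4, 7, 2]
0>-3: swap(1,1), hi=0 ⇒ [-3, 0, 1, -1, 4, 7, 2]
done. lo=0 hi=0; v=[-3, 0, 1, -1, 4, 7, 2]

(0, 0)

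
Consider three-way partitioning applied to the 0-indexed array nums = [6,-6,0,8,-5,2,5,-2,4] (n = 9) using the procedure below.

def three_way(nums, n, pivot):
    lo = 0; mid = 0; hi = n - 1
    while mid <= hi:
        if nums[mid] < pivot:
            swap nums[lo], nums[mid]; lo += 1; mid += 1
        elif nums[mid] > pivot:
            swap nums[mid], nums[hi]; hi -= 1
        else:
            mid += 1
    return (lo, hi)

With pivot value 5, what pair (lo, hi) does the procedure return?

(6, 6)

lo=0 mid=0 hi=8
6>5: swap(0,8), hi=7 ⇒ [4,-6,0,8,-5,2,5,-2,6]
4<5: swap(0,0), lo=1 mid=1 ⇒ [4,-6,0,8,-5,2,5,-2,6]
-6<5: swap(1,1), lo=2 mid=2 ⇒ [4,-6,0,8,-5,2,5,-2,6]
0<5: swap(2,2), lo=3 mid=3 ⇒ [4,-6,0,8,-5,2,5,-2,6]
8>5: swap(3,7), hi=6 ⇒ [4,-6,0,-2,-5,2,5,8,6]
-2<5: swap(3,3), lo=4 mid=4 ⇒ [4,-6,0,-2,-5,2,5,8,6]
-5<5: swap(4,4), lo=5 mid=5 ⇒ [4,-6,0,-2,-5,2,5,8,6]
2<5: swap(5,5), lo=6 mid=6 ⇒ [4,-6,0,-2,-5,2,5,8,6]
5=5: mid=7
done. lo=6 hi=6; nums=[4,-6,0,-2,-5,2,5,8,6]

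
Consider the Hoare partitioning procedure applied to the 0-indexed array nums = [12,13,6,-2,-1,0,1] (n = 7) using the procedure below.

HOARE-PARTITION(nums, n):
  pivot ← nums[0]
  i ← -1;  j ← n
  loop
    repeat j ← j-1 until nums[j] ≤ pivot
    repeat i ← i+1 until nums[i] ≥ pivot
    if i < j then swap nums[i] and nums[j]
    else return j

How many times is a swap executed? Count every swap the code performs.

2

pivot = nums[0] = 12; i = -1, j = 7
j→6 (nums[6]=1≤12), i→0 (nums[0]=12≥12); i<j, swap → [1,13,6,-2,-1,0,12]
j→5 (nums[5]=0≤12), i→1 (nums[1]=13≥12); i<j, swap → [1,0,6,-2,-1,13,12]
j→4, i→5; i≥j, return j=4. nums = [1,0,6,-2,-1,13,12]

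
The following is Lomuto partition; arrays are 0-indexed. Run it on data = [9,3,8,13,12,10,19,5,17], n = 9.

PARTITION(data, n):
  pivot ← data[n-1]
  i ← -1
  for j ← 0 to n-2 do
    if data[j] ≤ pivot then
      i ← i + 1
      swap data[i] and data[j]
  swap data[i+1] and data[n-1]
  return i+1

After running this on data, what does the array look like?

[9,3,8,13,12,10,5,17,19]

pivot = data[8] = 17; i = -1
j=0: data[0]=9 ≤ 17 → i=0, swap data[0],data[0] (no change) → [9,3,8,13,12,10,19,5,17]
j=1: data[1]=3 ≤ 17 → i=1, swap data[1],data[1] (no change) → [9,3,8,13,12,10,19,5,17]
j=2: data[2]=8 ≤ 17 → i=2, swap data[2],data[2] (no change) → [9,3,8,13,12,10,19,5,17]
j=3: data[3]=13 ≤ 17 → i=3, swap data[3],data[3] (no change) → [9,3,8,13,12,10,19,5,17]
j=4: data[4]=12 ≤ 17 → i=4, swap data[4],data[4] (no change) → [9,3,8,13,12,10,19,5,17]
j=5: data[5]=10 ≤ 17 → i=5, swap data[5],data[5] (no change) → [9,3,8,13,12,10,19,5,17]
j=6: data[6]=19 > 17 → no swap
j=7: data[7]=5 ≤ 17 → i=6, swap data[6],data[7] → [9,3,8,13,12,10,5,19,17]
final swap data[7],data[8] → [9,3,8,13,12,10,5,17,19]; return 7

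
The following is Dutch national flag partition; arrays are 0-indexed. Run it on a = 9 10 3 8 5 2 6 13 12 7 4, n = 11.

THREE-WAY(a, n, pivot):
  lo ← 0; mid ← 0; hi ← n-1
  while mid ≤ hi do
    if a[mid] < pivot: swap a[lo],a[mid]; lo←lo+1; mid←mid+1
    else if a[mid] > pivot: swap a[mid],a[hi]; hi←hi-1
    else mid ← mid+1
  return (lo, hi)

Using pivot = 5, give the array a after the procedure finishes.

4 2 3 5 8 6 13 12 7 10 9

lo=0 mid=0 hi=10
9>5: swap(0,10), hi=9 ⇒ 4 10 3 8 5 2 6 13 12 7 9
4<5: swap(0,0), lo=1 mid=1 ⇒ 4 10 3 8 5 2 6 13 12 7 9
10>5: swap(1,9), hi=8 ⇒ 4 7 3 8 5 2 6 13 12 10 9
7>5: swap(1,8), hi=7 ⇒ 4 12 3 8 5 2 6 13 7 10 9
12>5: swap(1,7), hi=6 ⇒ 4 13 3 8 5 2 6 12 7 10 9
13>5: swap(1,6), hi=5 ⇒ 4 6 3 8 5 2 13 12 7 10 9
6>5: swap(1,5), hi=4 ⇒ 4 2 3 8 5 6 13 12 7 10 9
2<5: swap(1,1), lo=2 mid=2 ⇒ 4 2 3 8 5 6 13 12 7 10 9
3<5: swap(2,2), lo=3 mid=3 ⇒ 4 2 3 8 5 6 13 12 7 10 9
8>5: swap(3,4), hi=3 ⇒ 4 2 3 5 8 6 13 12 7 10 9
5=5: mid=4
done. lo=3 hi=3; a=4 2 3 5 8 6 13 12 7 10 9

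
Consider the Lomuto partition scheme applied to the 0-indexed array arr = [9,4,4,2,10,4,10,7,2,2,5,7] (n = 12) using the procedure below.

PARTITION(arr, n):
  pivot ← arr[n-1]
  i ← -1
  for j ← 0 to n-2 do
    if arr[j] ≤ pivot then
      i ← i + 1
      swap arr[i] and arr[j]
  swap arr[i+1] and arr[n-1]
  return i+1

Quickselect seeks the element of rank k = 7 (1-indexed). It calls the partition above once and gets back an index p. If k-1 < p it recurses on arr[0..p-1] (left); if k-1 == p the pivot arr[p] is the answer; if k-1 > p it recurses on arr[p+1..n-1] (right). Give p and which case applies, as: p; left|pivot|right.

8; left

pivot = arr[11] = 7; i = -1
j=0: arr[0]=9 > 7 → no swap
j=1: arr[1]=4 ≤ 7 → i=0, swap arr[0],arr[1] → [4,9,4,2,10,4,10,7,2,2,5,7]
j=2: arr[2]=4 ≤ 7 → i=1, swap arr[1],arr[2] → [4,4,9,2,10,4,10,7,2,2,5,7]
j=3: arr[3]=2 ≤ 7 → i=2, swap arr[2],arr[3] → [4,4,2,9,10,4,10,7,2,2,5,7]
j=4: arr[4]=10 > 7 → no swap
j=5: arr[5]=4 ≤ 7 → i=3, swap arr[3],arr[5] → [4,4,2,4,10,9,10,7,2,2,5,7]
j=6: arr[6]=10 > 7 → no swap
j=7: arr[7]=7 ≤ 7 → i=4, swap arr[4],arr[7] → [4,4,2,4,7,9,10,10,2,2,5,7]
j=8: arr[8]=2 ≤ 7 → i=5, swap arr[5],arr[8] → [4,4,2,4,7,2,10,10,9,2,5,7]
j=9: arr[9]=2 ≤ 7 → i=6, swap arr[6],arr[9] → [4,4,2,4,7,2,2,10,9,10,5,7]
j=10: arr[10]=5 ≤ 7 → i=7, swap arr[7],arr[10] → [4,4,2,4,7,2,2,5,9,10,10,7]
final swap arr[8],arr[11] → [4,4,2,4,7,2,2,5,7,10,10,9]; return 8
p = 8; k-1 = 6 < 8 ⇒ left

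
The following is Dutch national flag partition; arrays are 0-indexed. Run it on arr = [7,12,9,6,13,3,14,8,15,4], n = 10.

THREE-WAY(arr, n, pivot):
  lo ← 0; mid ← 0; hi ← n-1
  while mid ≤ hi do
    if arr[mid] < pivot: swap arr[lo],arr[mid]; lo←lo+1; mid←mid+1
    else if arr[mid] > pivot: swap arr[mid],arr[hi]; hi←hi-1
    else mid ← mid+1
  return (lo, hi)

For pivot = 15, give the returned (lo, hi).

pivot = 15; lo=0, mid=0, hi=9
arr[mid]=7<15: swap arr[0],arr[0]; lo=1,mid=1 → [7,12,9,6,13,3,14,8,15,4]
arr[mid]=12<15: swap arr[1],arr[1]; lo=2,mid=2 → [7,12,9,6,13,3,14,8,15,4]
arr[mid]=9<15: swap arr[2],arr[2]; lo=3,mid=3 → [7,12,9,6,13,3,14,8,15,4]
arr[mid]=6<15: swap arr[3],arr[3]; lo=4,mid=4 → [7,12,9,6,13,3,14,8,15,4]
arr[mid]=13<15: swap arr[4],arr[4]; lo=5,mid=5 → [7,12,9,6,13,3,14,8,15,4]
arr[mid]=3<15: swap arr[5],arr[5]; lo=6,mid=6 → [7,12,9,6,13,3,14,8,15,4]
arr[mid]=14<15: swap arr[6],arr[6]; lo=7,mid=7 → [7,12,9,6,13,3,14,8,15,4]
arr[mid]=8<15: swap arr[7],arr[7]; lo=8,mid=8 → [7,12,9,6,13,3,14,8,15,4]
arr[mid]=15=15: mid=9
arr[mid]=4<15: swap arr[8],arr[9]; lo=9,mid=10 → [7,12,9,6,13,3,14,8,4,15]
end: lo=9, hi=9; arr = [7,12,9,6,13,3,14,8,4,15]

(9, 9)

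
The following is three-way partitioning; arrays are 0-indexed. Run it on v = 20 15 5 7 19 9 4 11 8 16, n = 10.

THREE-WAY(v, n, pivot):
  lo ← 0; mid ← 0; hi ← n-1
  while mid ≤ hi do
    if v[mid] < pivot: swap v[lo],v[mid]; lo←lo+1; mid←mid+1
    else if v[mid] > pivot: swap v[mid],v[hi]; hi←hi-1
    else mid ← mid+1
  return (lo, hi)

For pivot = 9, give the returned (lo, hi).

lo=0 mid=0 hi=9
20>9: swap(0,9), hi=8 ⇒ 16 15 5 7 19 9 4 11 8 20
16>9: swap(0,8), hi=7 ⇒ 8 15 5 7 19 9 4 11 16 20
8<9: swap(0,0), lo=1 mid=1 ⇒ 8 15 5 7 19 9 4 11 16 20
15>9: swap(1,7), hi=6 ⇒ 8 11 5 7 19 9 4 15 16 20
11>9: swap(1,6), hi=5 ⇒ 8 4 5 7 19 9 11 15 16 20
4<9: swap(1,1), lo=2 mid=2 ⇒ 8 4 5 7 19 9 11 15 16 20
5<9: swap(2,2), lo=3 mid=3 ⇒ 8 4 5 7 19 9 11 15 16 20
7<9: swap(3,3), lo=4 mid=4 ⇒ 8 4 5 7 19 9 11 15 16 20
19>9: swap(4,5), hi=4 ⇒ 8 4 5 7 9 19 11 15 16 20
9=9: mid=5
done. lo=4 hi=4; v=8 4 5 7 9 19 11 15 16 20

(4, 4)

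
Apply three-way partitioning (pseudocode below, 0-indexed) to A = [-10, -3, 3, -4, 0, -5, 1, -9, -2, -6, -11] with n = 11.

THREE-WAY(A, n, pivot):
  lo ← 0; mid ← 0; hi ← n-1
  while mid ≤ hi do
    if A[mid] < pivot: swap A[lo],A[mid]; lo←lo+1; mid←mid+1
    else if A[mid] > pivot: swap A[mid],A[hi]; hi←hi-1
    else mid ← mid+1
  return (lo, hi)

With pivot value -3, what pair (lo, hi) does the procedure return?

pivot = -3; lo=0, mid=0, hi=10
A[mid]=-10<-3: swap A[0],A[0]; lo=1,mid=1 → [-10, -3, 3, -4, 0, -5, 1, -9, -2, -6, -11]
A[mid]=-3=-3: mid=2
A[mid]=3>-3: swap A[2],A[10]; hi=9 → [-10, -3, -11, -4, 0, -5, 1, -9, -2, -6, 3]
A[mid]=-11<-3: swap A[1],A[2]; lo=2,mid=3 → [-10, -11, -3, -4, 0, -5, 1, -9, -2, -6, 3]
A[mid]=-4<-3: swap A[2],A[3]; lo=3,mid=4 → [-10, -11, -4, -3, 0, -5, 1, -9, -2, -6, 3]
A[mid]=0>-3: swap A[4],A[9]; hi=8 → [-10, -11, -4, -3, -6, -5, 1, -9, -2, 0, 3]
A[mid]=-6<-3: swap A[3],A[4]; lo=4,mid=5 → [-10, -11, -4, -6, -3, -5, 1, -9, -2, 0, 3]
A[mid]=-5<-3: swap A[4],A[5]; lo=5,mid=6 → [-10, -11, -4, -6, -5, -3, 1, -9, -2, 0, 3]
A[mid]=1>-3: swap A[6],A[8]; hi=7 → [-10, -11, -4, -6, -5, -3, -2, -9, 1, 0, 3]
A[mid]=-2>-3: swap A[6],A[7]; hi=6 → [-10, -11, -4, -6, -5, -3, -9, -2, 1, 0, 3]
A[mid]=-9<-3: swap A[5],A[6]; lo=6,mid=7 → [-10, -11, -4, -6, -5, -9, -3, -2, 1, 0, 3]
end: lo=6, hi=6; A = [-10, -11, -4, -6, -5, -9, -3, -2, 1, 0, 3]

(6, 6)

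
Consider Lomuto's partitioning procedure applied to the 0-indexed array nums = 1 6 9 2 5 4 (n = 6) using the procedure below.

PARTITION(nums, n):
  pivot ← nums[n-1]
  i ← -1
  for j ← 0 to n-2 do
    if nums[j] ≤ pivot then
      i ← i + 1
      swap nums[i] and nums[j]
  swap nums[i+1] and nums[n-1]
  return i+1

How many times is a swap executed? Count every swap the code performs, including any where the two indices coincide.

3

pivot=4, i=-1
j=0: 1≤4, i=0, swap(0,0) ⇒ 1 6 9 2 5 4
j=1: 6>4, skip
j=2: 9>4, skip
j=3: 2≤4, i=1, swap(1,3) ⇒ 1 2 9 6 5 4
j=4: 5>4, skip
swap(2,5) ⇒ 1 2 4 6 5 9; return 2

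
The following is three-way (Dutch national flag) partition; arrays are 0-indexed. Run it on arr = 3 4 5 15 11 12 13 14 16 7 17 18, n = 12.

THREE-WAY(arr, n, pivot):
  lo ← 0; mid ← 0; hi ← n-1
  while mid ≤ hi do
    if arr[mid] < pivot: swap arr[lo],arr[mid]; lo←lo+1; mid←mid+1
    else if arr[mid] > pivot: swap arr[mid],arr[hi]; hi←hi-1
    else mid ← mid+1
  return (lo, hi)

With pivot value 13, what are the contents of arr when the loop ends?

lo=0 mid=0 hi=11
3<13: swap(0,0), lo=1 mid=1 ⇒ 3 4 5 15 11 12 13 14 16 7 17 18
4<13: swap(1,1), lo=2 mid=2 ⇒ 3 4 5 15 11 12 13 14 16 7 17 18
5<13: swap(2,2), lo=3 mid=3 ⇒ 3 4 5 15 11 12 13 14 16 7 17 18
15>13: swap(3,11), hi=10 ⇒ 3 4 5 18 11 12 13 14 16 7 17 15
18>13: swap(3,10), hi=9 ⇒ 3 4 5 17 11 12 13 14 16 7 18 15
17>13: swap(3,9), hi=8 ⇒ 3 4 5 7 11 12 13 14 16 17 18 15
7<13: swap(3,3), lo=4 mid=4 ⇒ 3 4 5 7 11 12 13 14 16 17 18 15
11<13: swap(4,4), lo=5 mid=5 ⇒ 3 4 5 7 11 12 13 14 16 17 18 15
12<13: swap(5,5), lo=6 mid=6 ⇒ 3 4 5 7 11 12 13 14 16 17 18 15
13=13: mid=7
14>13: swap(7,8), hi=7 ⇒ 3 4 5 7 11 12 13 16 14 17 18 15
16>13: swap(7,7), hi=6 ⇒ 3 4 5 7 11 12 13 16 14 17 18 15
done. lo=6 hi=6; arr=3 4 5 7 11 12 13 16 14 17 18 15

3 4 5 7 11 12 13 16 14 17 18 15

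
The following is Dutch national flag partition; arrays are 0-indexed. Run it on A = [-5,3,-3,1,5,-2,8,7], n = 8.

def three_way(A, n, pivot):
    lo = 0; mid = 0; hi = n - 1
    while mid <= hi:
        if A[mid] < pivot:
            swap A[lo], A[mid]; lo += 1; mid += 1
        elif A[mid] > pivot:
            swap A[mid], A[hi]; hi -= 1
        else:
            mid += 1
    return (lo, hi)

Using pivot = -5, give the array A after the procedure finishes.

lo=0 mid=0 hi=7
-5=-5: mid=1
3>-5: swap(1,7), hi=6 ⇒ [-5,7,-3,1,5,-2,8,3]
7>-5: swap(1,6), hi=5 ⇒ [-5,8,-3,1,5,-2,7,3]
8>-5: swap(1,5), hi=4 ⇒ [-5,-2,-3,1,5,8,7,3]
-2>-5: swap(1,4), hi=3 ⇒ [-5,5,-3,1,-2,8,7,3]
5>-5: swap(1,3), hi=2 ⇒ [-5,1,-3,5,-2,8,7,3]
1>-5: swap(1,2), hi=1 ⇒ [-5,-3,1,5,-2,8,7,3]
-3>-5: swap(1,1), hi=0 ⇒ [-5,-3,1,5,-2,8,7,3]
done. lo=0 hi=0; A=[-5,-3,1,5,-2,8,7,3]

[-5,-3,1,5,-2,8,7,3]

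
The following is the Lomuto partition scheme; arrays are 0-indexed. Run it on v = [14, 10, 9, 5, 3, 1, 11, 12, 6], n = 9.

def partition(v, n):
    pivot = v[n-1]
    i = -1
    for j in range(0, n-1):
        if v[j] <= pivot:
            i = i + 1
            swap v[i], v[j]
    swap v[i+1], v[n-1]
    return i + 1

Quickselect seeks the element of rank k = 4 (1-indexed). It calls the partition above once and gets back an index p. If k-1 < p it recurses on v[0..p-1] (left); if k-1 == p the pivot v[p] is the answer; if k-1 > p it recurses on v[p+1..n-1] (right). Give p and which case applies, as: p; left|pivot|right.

pivot=6, i=-1
j=0: 14>6, skip
j=1: 10>6, skip
j=2: 9>6, skip
j=3: 5≤6, i=0, swap(0,3) ⇒ [5, 10, 9, 14, 3, 1, 11, 12, 6]
j=4: 3≤6, i=1, swap(1,4) ⇒ [5, 3, 9, 14, 10, 1, 11, 12, 6]
j=5: 1≤6, i=2, swap(2,5) ⇒ [5, 3, 1, 14, 10, 9, 11, 12, 6]
j=6: 11>6, skip
j=7: 12>6, skip
swap(3,8) ⇒ [5, 3, 1, 6, 10, 9, 11, 12, 14]; return 3
p = 3; k-1 = 3 == 3 ⇒ pivot

3; pivot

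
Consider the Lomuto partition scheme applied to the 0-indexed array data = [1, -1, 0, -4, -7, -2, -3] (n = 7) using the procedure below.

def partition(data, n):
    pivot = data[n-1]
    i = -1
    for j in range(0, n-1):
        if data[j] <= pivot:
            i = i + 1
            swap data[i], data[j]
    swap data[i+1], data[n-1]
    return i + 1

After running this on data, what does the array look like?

pivot=-3, i=-1
j=0: 1>-3, skip
j=1: -1>-3, skip
j=2: 0>-3, skip
j=3: -4≤-3, i=0, swap(0,3) ⇒ [-4, -1, 0, 1, -7, -2, -3]
j=4: -7≤-3, i=1, swap(1,4) ⇒ [-4, -7, 0, 1, -1, -2, -3]
j=5: -2>-3, skip
swap(2,6) ⇒ [-4, -7, -3, 1, -1, -2, 0]; return 2

[-4, -7, -3, 1, -1, -2, 0]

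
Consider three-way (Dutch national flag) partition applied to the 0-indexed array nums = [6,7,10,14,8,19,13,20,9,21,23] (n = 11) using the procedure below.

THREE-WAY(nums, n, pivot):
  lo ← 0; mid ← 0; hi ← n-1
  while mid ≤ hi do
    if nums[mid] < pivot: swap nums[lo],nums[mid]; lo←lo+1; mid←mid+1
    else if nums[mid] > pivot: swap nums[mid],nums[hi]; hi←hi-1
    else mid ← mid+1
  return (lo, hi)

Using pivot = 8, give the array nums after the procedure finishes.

pivot = 8; lo=0, mid=0, hi=10
nums[mid]=6<8: swap nums[0],nums[0]; lo=1,mid=1 → [6,7,10,14,8,19,13,20,9,21,23]
nums[mid]=7<8: swap nums[1],nums[1]; lo=2,mid=2 → [6,7,10,14,8,19,13,20,9,21,23]
nums[mid]=10>8: swap nums[2],nums[10]; hi=9 → [6,7,23,14,8,19,13,20,9,21,10]
nums[mid]=23>8: swap nums[2],nums[9]; hi=8 → [6,7,21,14,8,19,13,20,9,23,10]
nums[mid]=21>8: swap nums[2],nums[8]; hi=7 → [6,7,9,14,8,19,13,20,21,23,10]
nums[mid]=9>8: swap nums[2],nums[7]; hi=6 → [6,7,20,14,8,19,13,9,21,23,10]
nums[mid]=20>8: swap nums[2],nums[6]; hi=5 → [6,7,13,14,8,19,20,9,21,23,10]
nums[mid]=13>8: swap nums[2],nums[5]; hi=4 → [6,7,19,14,8,13,20,9,21,23,10]
nums[mid]=19>8: swap nums[2],nums[4]; hi=3 → [6,7,8,14,19,13,20,9,21,23,10]
nums[mid]=8=8: mid=3
nums[mid]=14>8: swap nums[3],nums[3]; hi=2 → [6,7,8,14,19,13,20,9,21,23,10]
end: lo=2, hi=2; nums = [6,7,8,14,19,13,20,9,21,23,10]

[6,7,8,14,19,13,20,9,21,23,10]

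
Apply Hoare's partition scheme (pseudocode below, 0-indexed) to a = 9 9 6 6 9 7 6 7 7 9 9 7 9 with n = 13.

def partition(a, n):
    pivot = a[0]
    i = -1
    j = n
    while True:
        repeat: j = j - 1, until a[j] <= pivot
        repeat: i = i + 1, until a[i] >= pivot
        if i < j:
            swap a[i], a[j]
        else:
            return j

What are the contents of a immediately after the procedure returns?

9 7 6 6 9 7 6 7 7 9 9 9 9

pivot = a[0] = 9; i = -1, j = 13
j→12 (a[12]=9≤9), i→0 (a[0]=9≥9); i<j, swap → 9 9 6 6 9 7 6 7 7 9 9 7 9
j→11 (a[11]=7≤9), i→1 (a[1]=9≥9); i<j, swap → 9 7 6 6 9 7 6 7 7 9 9 9 9
j→10 (a[10]=9≤9), i→4 (a[4]=9≥9); i<j, swap → 9 7 6 6 9 7 6 7 7 9 9 9 9
j→9, i→9; i≥j, return j=9. a = 9 7 6 6 9 7 6 7 7 9 9 9 9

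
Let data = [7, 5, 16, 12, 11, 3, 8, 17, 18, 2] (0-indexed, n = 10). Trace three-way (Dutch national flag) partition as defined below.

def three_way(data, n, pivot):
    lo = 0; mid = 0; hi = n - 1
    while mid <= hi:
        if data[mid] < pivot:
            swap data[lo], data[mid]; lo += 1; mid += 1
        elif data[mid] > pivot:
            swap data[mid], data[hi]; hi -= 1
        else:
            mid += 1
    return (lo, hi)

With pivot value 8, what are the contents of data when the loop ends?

lo=0 mid=0 hi=9
7<8: swap(0,0), lo=1 mid=1 ⇒ [7, 5, 16, 12, 11, 3, 8, 17, 18, 2]
5<8: swap(1,1), lo=2 mid=2 ⇒ [7, 5, 16, 12, 11, 3, 8, 17, 18, 2]
16>8: swap(2,9), hi=8 ⇒ [7, 5, 2, 12, 11, 3, 8, 17, 18, 16]
2<8: swap(2,2), lo=3 mid=3 ⇒ [7, 5, 2, 12, 11, 3, 8, 17, 18, 16]
12>8: swap(3,8), hi=7 ⇒ [7, 5, 2, 18, 11, 3, 8, 17, 12, 16]
18>8: swap(3,7), hi=6 ⇒ [7, 5, 2, 17, 11, 3, 8, 18, 12, 16]
17>8: swap(3,6), hi=5 ⇒ [7, 5, 2, 8, 11, 3, 17, 18, 12, 16]
8=8: mid=4
11>8: swap(4,5), hi=4 ⇒ [7, 5, 2, 8, 3, 11, 17, 18, 12, 16]
3<8: swap(3,4), lo=4 mid=5 ⇒ [7, 5, 2, 3, 8, 11, 17, 18, 12, 16]
done. lo=4 hi=4; data=[7, 5, 2, 3, 8, 11, 17, 18, 12, 16]

[7, 5, 2, 3, 8, 11, 17, 18, 12, 16]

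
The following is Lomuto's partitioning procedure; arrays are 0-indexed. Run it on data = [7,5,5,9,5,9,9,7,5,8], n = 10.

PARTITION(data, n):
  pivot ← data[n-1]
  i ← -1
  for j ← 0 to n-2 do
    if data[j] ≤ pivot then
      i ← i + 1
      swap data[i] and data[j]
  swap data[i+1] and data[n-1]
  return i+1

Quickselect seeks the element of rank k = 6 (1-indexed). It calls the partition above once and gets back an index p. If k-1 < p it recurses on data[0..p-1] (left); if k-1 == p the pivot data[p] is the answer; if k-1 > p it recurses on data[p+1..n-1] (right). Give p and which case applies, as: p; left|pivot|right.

6; left

pivot = data[9] = 8; i = -1
j=0: data[0]=7 ≤ 8 → i=0, swap data[0],data[0] (no change) → [7,5,5,9,5,9,9,7,5,8]
j=1: data[1]=5 ≤ 8 → i=1, swap data[1],data[1] (no change) → [7,5,5,9,5,9,9,7,5,8]
j=2: data[2]=5 ≤ 8 → i=2, swap data[2],data[2] (no change) → [7,5,5,9,5,9,9,7,5,8]
j=3: data[3]=9 > 8 → no swap
j=4: data[4]=5 ≤ 8 → i=3, swap data[3],data[4] → [7,5,5,5,9,9,9,7,5,8]
j=5: data[5]=9 > 8 → no swap
j=6: data[6]=9 > 8 → no swap
j=7: data[7]=7 ≤ 8 → i=4, swap data[4],data[7] → [7,5,5,5,7,9,9,9,5,8]
j=8: data[8]=5 ≤ 8 → i=5, swap data[5],data[8] → [7,5,5,5,7,5,9,9,9,8]
final swap data[6],data[9] → [7,5,5,5,7,5,8,9,9,9]; return 6
p = 6; k-1 = 5 < 6 ⇒ left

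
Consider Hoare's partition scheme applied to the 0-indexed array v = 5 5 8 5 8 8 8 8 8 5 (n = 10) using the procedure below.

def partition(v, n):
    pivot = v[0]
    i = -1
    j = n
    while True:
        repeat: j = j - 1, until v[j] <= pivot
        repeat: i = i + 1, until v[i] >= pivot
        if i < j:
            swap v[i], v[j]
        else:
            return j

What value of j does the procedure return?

1

pivot = v[0] = 5; i = -1, j = 10
j→9 (v[9]=5≤5), i→0 (v[0]=5≥5); i<j, swap → 5 5 8 5 8 8 8 8 8 5
j→3 (v[3]=5≤5), i→1 (v[1]=5≥5); i<j, swap → 5 5 8 5 8 8 8 8 8 5
j→1, i→2; i≥j, return j=1. v = 5 5 8 5 8 8 8 8 8 5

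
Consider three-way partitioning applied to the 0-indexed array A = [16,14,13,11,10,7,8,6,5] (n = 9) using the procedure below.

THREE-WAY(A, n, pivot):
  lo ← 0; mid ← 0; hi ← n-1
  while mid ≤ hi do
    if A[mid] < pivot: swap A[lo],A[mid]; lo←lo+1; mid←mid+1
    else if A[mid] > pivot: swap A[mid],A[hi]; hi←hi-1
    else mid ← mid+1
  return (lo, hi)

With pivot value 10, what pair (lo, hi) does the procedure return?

pivot = 10; lo=0, mid=0, hi=8
A[mid]=16>10: swap A[0],A[8]; hi=7 → [5,14,13,11,10,7,8,6,16]
A[mid]=5<10: swap A[0],A[0]; lo=1,mid=1 → [5,14,13,11,10,7,8,6,16]
A[mid]=14>10: swap A[1],A[7]; hi=6 → [5,6,13,11,10,7,8,14,16]
A[mid]=6<10: swap A[1],A[1]; lo=2,mid=2 → [5,6,13,11,10,7,8,14,16]
A[mid]=13>10: swap A[2],A[6]; hi=5 → [5,6,8,11,10,7,13,14,16]
A[mid]=8<10: swap A[2],A[2]; lo=3,mid=3 → [5,6,8,11,10,7,13,14,16]
A[mid]=11>10: swap A[3],A[5]; hi=4 → [5,6,8,7,10,11,13,14,16]
A[mid]=7<10: swap A[3],A[3]; lo=4,mid=4 → [5,6,8,7,10,11,13,14,16]
A[mid]=10=10: mid=5
end: lo=4, hi=4; A = [5,6,8,7,10,11,13,14,16]

(4, 4)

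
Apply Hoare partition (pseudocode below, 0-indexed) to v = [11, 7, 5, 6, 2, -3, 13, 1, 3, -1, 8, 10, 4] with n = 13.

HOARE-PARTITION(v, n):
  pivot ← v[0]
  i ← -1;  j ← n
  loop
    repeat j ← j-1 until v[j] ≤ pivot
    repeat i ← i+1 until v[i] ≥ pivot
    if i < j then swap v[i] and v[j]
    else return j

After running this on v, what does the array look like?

[4, 7, 5, 6, 2, -3, 10, 1, 3, -1, 8, 13, 11]

pivot = v[0] = 11; i = -1, j = 13
j→12 (v[12]=4≤11), i→0 (v[0]=11≥11); i<j, swap → [4, 7, 5, 6, 2, -3, 13, 1, 3, -1, 8, 10, 11]
j→11 (v[11]=10≤11), i→6 (v[6]=13≥11); i<j, swap → [4, 7, 5, 6, 2, -3, 10, 1, 3, -1, 8, 13, 11]
j→10, i→11; i≥j, return j=10. v = [4, 7, 5, 6, 2, -3, 10, 1, 3, -1, 8, 13, 11]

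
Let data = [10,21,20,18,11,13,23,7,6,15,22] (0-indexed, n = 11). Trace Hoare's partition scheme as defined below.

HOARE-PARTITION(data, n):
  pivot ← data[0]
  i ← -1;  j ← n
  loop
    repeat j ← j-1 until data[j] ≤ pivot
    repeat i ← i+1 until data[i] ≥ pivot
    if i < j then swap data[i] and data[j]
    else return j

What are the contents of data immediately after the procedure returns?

pivot=10
j stops at 8 (6), i stops at 0 (10); swap ⇒ [6,21,20,18,11,13,23,7,10,15,22]
j stops at 7 (7), i stops at 1 (21); swap ⇒ [6,7,20,18,11,13,23,21,10,15,22]
j stops at 1, i stops at 2; i≥j ⇒ return 1. data=[6,7,20,18,11,13,23,21,10,15,22]

[6,7,20,18,11,13,23,21,10,15,22]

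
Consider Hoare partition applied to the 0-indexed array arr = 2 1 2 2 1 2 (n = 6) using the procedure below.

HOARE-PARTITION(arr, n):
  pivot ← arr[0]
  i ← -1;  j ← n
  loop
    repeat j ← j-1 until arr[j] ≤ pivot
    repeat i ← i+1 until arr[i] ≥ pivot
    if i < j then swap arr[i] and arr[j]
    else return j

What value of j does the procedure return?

pivot = arr[0] = 2; i = -1, j = 6
j→5 (arr[5]=2≤2), i→0 (arr[0]=2≥2); i<j, swap → 2 1 2 2 1 2
j→4 (arr[4]=1≤2), i→2 (arr[2]=2≥2); i<j, swap → 2 1 1 2 2 2
j→3, i→3; i≥j, return j=3. arr = 2 1 1 2 2 2

3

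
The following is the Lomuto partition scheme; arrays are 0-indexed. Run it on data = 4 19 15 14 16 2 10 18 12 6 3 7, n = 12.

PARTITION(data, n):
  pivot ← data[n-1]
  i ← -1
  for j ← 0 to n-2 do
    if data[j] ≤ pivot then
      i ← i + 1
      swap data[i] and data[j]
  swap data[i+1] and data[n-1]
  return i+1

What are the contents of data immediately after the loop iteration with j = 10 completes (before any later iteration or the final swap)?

pivot = data[11] = 7; i = -1
j=0: data[0]=4 ≤ 7 → i=0, swap data[0],data[0] (no change) → 4 19 15 14 16 2 10 18 12 6 3 7
j=1: data[1]=19 > 7 → no swap
j=2: data[2]=15 > 7 → no swap
j=3: data[3]=14 > 7 → no swap
j=4: data[4]=16 > 7 → no swap
j=5: data[5]=2 ≤ 7 → i=1, swap data[1],data[5] → 4 2 15 14 16 19 10 18 12 6 3 7
j=6: data[6]=10 > 7 → no swap
j=7: data[7]=18 > 7 → no swap
j=8: data[8]=12 > 7 → no swap
j=9: data[9]=6 ≤ 7 → i=2, swap data[2],data[9] → 4 2 6 14 16 19 10 18 12 15 3 7
j=10: data[10]=3 ≤ 7 → i=3, swap data[3],data[10] → 4 2 6 3 16 19 10 18 12 15 14 7
(after j=10) data = 4 2 6 3 16 19 10 18 12 15 14 7

4 2 6 3 16 19 10 18 12 15 14 7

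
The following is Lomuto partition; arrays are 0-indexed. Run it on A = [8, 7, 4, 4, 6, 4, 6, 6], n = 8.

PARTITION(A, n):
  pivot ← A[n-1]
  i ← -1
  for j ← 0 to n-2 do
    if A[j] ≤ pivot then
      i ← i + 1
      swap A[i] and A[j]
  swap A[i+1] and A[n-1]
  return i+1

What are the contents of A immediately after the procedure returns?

pivot = A[7] = 6; i = -1
j=0: A[0]=8 > 6 → no swap
j=1: A[1]=7 > 6 → no swap
j=2: A[2]=4 ≤ 6 → i=0, swap A[0],A[2] → [4, 7, 8, 4, 6, 4, 6, 6]
j=3: A[3]=4 ≤ 6 → i=1, swap A[1],A[3] → [4, 4, 8, 7, 6, 4, 6, 6]
j=4: A[4]=6 ≤ 6 → i=2, swap A[2],A[4] → [4, 4, 6, 7, 8, 4, 6, 6]
j=5: A[5]=4 ≤ 6 → i=3, swap A[3],A[5] → [4, 4, 6, 4, 8, 7, 6, 6]
j=6: A[6]=6 ≤ 6 → i=4, swap A[4],A[6] → [4, 4, 6, 4, 6, 7, 8, 6]
final swap A[5],A[7] → [4, 4, 6, 4, 6, 6, 8, 7]; return 5

[4, 4, 6, 4, 6, 6, 8, 7]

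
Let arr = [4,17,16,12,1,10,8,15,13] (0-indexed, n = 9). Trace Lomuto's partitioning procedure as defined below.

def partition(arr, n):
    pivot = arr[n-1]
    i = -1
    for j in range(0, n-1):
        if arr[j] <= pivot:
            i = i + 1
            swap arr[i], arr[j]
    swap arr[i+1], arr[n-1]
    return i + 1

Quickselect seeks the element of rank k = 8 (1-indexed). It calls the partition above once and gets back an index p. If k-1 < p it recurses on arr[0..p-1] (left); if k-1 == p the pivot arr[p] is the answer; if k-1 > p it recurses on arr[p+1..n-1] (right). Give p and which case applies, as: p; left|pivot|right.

pivot = arr[8] = 13; i = -1
j=0: arr[0]=4 ≤ 13 → i=0, swap arr[0],arr[0] (no change) → [4,17,16,12,1,10,8,15,13]
j=1: arr[1]=17 > 13 → no swap
j=2: arr[2]=16 > 13 → no swap
j=3: arr[3]=12 ≤ 13 → i=1, swap arr[1],arr[3] → [4,12,16,17,1,10,8,15,13]
j=4: arr[4]=1 ≤ 13 → i=2, swap arr[2],arr[4] → [4,12,1,17,16,10,8,15,13]
j=5: arr[5]=10 ≤ 13 → i=3, swap arr[3],arr[5] → [4,12,1,10,16,17,8,15,13]
j=6: arr[6]=8 ≤ 13 → i=4, swap arr[4],arr[6] → [4,12,1,10,8,17,16,15,13]
j=7: arr[7]=15 > 13 → no swap
final swap arr[5],arr[8] → [4,12,1,10,8,13,16,15,17]; return 5
p = 5; k-1 = 7 > 5 ⇒ right

5; right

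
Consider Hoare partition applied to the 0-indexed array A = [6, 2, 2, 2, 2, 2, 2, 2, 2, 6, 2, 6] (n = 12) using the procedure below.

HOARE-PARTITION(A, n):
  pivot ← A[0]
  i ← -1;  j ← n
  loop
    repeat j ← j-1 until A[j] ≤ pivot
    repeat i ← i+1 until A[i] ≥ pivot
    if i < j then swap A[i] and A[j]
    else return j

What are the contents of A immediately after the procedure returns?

pivot = A[0] = 6; i = -1, j = 12
j→11 (A[11]=6≤6), i→0 (A[0]=6≥6); i<j, swap → [6, 2, 2, 2, 2, 2, 2, 2, 2, 6, 2, 6]
j→10 (A[10]=2≤6), i→9 (A[9]=6≥6); i<j, swap → [6, 2, 2, 2, 2, 2, 2, 2, 2, 2, 6, 6]
j→9, i→10; i≥j, return j=9. A = [6, 2, 2, 2, 2, 2, 2, 2, 2, 2, 6, 6]

[6, 2, 2, 2, 2, 2, 2, 2, 2, 2, 6, 6]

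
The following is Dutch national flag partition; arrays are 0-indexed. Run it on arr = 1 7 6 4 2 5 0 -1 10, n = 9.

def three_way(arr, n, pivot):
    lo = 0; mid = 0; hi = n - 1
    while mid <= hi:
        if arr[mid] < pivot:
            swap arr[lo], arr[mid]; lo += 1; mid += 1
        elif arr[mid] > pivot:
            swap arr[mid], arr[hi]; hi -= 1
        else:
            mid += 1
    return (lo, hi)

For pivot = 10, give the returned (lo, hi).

(8, 8)

lo=0 mid=0 hi=8
1<10: swap(0,0), lo=1 mid=1 ⇒ 1 7 6 4 2 5 0 -1 10
7<10: swap(1,1), lo=2 mid=2 ⇒ 1 7 6 4 2 5 0 -1 10
6<10: swap(2,2), lo=3 mid=3 ⇒ 1 7 6 4 2 5 0 -1 10
4<10: swap(3,3), lo=4 mid=4 ⇒ 1 7 6 4 2 5 0 -1 10
2<10: swap(4,4), lo=5 mid=5 ⇒ 1 7 6 4 2 5 0 -1 10
5<10: swap(5,5), lo=6 mid=6 ⇒ 1 7 6 4 2 5 0 -1 10
0<10: swap(6,6), lo=7 mid=7 ⇒ 1 7 6 4 2 5 0 -1 10
-1<10: swap(7,7), lo=8 mid=8 ⇒ 1 7 6 4 2 5 0 -1 10
10=10: mid=9
done. lo=8 hi=8; arr=1 7 6 4 2 5 0 -1 10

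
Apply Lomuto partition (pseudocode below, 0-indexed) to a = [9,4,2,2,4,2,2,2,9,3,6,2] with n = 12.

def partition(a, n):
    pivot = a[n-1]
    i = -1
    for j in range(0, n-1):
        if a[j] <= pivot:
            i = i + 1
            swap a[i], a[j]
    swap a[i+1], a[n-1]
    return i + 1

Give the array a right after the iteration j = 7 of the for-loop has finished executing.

[2,2,2,2,2,9,4,4,9,3,6,2]

pivot = a[11] = 2; i = -1
j=0: a[0]=9 > 2 → no swap
j=1: a[1]=4 > 2 → no swap
j=2: a[2]=2 ≤ 2 → i=0, swap a[0],a[2] → [2,4,9,2,4,2,2,2,9,3,6,2]
j=3: a[3]=2 ≤ 2 → i=1, swap a[1],a[3] → [2,2,9,4,4,2,2,2,9,3,6,2]
j=4: a[4]=4 > 2 → no swap
j=5: a[5]=2 ≤ 2 → i=2, swap a[2],a[5] → [2,2,2,4,4,9,2,2,9,3,6,2]
j=6: a[6]=2 ≤ 2 → i=3, swap a[3],a[6] → [2,2,2,2,4,9,4,2,9,3,6,2]
j=7: a[7]=2 ≤ 2 → i=4, swap a[4],a[7] → [2,2,2,2,2,9,4,4,9,3,6,2]
(after j=7) a = [2,2,2,2,2,9,4,4,9,3,6,2]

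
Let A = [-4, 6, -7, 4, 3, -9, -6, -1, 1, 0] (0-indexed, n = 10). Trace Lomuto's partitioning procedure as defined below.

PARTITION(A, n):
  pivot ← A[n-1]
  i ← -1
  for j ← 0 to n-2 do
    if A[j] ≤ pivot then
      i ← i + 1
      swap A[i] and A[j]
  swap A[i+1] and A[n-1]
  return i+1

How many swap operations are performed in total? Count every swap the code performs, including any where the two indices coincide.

6

pivot = A[9] = 0; i = -1
j=0: A[0]=-4 ≤ 0 → i=0, swap A[0],A[0] (no change) → [-4, 6, -7, 4, 3, -9, -6, -1, 1, 0]
j=1: A[1]=6 > 0 → no swap
j=2: A[2]=-7 ≤ 0 → i=1, swap A[1],A[2] → [-4, -7, 6, 4, 3, -9, -6, -1, 1, 0]
j=3: A[3]=4 > 0 → no swap
j=4: A[4]=3 > 0 → no swap
j=5: A[5]=-9 ≤ 0 → i=2, swap A[2],A[5] → [-4, -7, -9, 4, 3, 6, -6, -1, 1, 0]
j=6: A[6]=-6 ≤ 0 → i=3, swap A[3],A[6] → [-4, -7, -9, -6, 3, 6, 4, -1, 1, 0]
j=7: A[7]=-1 ≤ 0 → i=4, swap A[4],A[7] → [-4, -7, -9, -6, -1, 6, 4, 3, 1, 0]
j=8: A[8]=1 > 0 → no swap
final swap A[5],A[9] → [-4, -7, -9, -6, -1, 0, 4, 3, 1, 6]; return 5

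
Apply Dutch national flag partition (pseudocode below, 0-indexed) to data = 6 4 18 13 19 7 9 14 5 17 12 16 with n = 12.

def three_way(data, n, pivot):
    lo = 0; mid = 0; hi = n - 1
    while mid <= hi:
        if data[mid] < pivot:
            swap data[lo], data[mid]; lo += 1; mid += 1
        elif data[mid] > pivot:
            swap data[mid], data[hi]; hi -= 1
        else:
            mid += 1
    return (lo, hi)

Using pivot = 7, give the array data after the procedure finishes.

6 4 5 7 19 9 14 13 17 12 16 18

lo=0 mid=0 hi=11
6<7: swap(0,0), lo=1 mid=1 ⇒ 6 4 18 13 19 7 9 14 5 17 12 16
4<7: swap(1,1), lo=2 mid=2 ⇒ 6 4 18 13 19 7 9 14 5 17 12 16
18>7: swap(2,11), hi=10 ⇒ 6 4 16 13 19 7 9 14 5 17 12 18
16>7: swap(2,10), hi=9 ⇒ 6 4 12 13 19 7 9 14 5 17 16 18
12>7: swap(2,9), hi=8 ⇒ 6 4 17 13 19 7 9 14 5 12 16 18
17>7: swap(2,8), hi=7 ⇒ 6 4 5 13 19 7 9 14 17 12 16 18
5<7: swap(2,2), lo=3 mid=3 ⇒ 6 4 5 13 19 7 9 14 17 12 16 18
13>7: swap(3,7), hi=6 ⇒ 6 4 5 14 19 7 9 13 17 12 16 18
14>7: swap(3,6), hi=5 ⇒ 6 4 5 9 19 7 14 13 17 12 16 18
9>7: swap(3,5), hi=4 ⇒ 6 4 5 7 19 9 14 13 17 12 16 18
7=7: mid=4
19>7: swap(4,4), hi=3 ⇒ 6 4 5 7 19 9 14 13 17 12 16 18
done. lo=3 hi=3; data=6 4 5 7 19 9 14 13 17 12 16 18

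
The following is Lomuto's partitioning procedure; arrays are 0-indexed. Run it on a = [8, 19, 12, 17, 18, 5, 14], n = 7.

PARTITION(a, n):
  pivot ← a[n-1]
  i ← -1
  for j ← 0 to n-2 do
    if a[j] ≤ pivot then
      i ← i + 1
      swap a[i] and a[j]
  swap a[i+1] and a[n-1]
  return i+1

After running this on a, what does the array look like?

[8, 12, 5, 14, 18, 19, 17]

pivot = a[6] = 14; i = -1
j=0: a[0]=8 ≤ 14 → i=0, swap a[0],a[0] (no change) → [8, 19, 12, 17, 18, 5, 14]
j=1: a[1]=19 > 14 → no swap
j=2: a[2]=12 ≤ 14 → i=1, swap a[1],a[2] → [8, 12, 19, 17, 18, 5, 14]
j=3: a[3]=17 > 14 → no swap
j=4: a[4]=18 > 14 → no swap
j=5: a[5]=5 ≤ 14 → i=2, swap a[2],a[5] → [8, 12, 5, 17, 18, 19, 14]
final swap a[3],a[6] → [8, 12, 5, 14, 18, 19, 17]; return 3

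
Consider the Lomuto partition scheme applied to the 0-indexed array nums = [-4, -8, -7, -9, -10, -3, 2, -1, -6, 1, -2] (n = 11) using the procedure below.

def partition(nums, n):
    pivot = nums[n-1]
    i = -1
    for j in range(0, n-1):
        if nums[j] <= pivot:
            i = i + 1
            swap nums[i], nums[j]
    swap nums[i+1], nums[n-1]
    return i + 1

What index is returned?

7

pivot=-2, i=-1
j=0: -4≤-2, i=0, swap(0,0) ⇒ [-4, -8, -7, -9, -10, -3, 2, -1, -6, 1, -2]
j=1: -8≤-2, i=1, swap(1,1) ⇒ [-4, -8, -7, -9, -10, -3, 2, -1, -6, 1, -2]
j=2: -7≤-2, i=2, swap(2,2) ⇒ [-4, -8, -7, -9, -10, -3, 2, -1, -6, 1, -2]
j=3: -9≤-2, i=3, swap(3,3) ⇒ [-4, -8, -7, -9, -10, -3, 2, -1, -6, 1, -2]
j=4: -10≤-2, i=4, swap(4,4) ⇒ [-4, -8, -7, -9, -10, -3, 2, -1, -6, 1, -2]
j=5: -3≤-2, i=5, swap(5,5) ⇒ [-4, -8, -7, -9, -10, -3, 2, -1, -6, 1, -2]
j=6: 2>-2, skip
j=7: -1>-2, skip
j=8: -6≤-2, i=6, swap(6,8) ⇒ [-4, -8, -7, -9, -10, -3, -6, -1, 2, 1, -2]
j=9: 1>-2, skip
swap(7,10) ⇒ [-4, -8, -7, -9, -10, -3, -6, -2, 2, 1, -1]; return 7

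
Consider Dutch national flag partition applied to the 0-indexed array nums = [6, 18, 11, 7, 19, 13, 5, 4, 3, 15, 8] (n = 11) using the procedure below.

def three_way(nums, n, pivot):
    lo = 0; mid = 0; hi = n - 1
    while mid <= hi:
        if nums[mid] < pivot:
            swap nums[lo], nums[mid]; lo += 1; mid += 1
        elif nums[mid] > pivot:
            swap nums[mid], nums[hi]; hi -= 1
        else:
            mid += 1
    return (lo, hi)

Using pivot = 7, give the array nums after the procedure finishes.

[6, 3, 4, 5, 7, 13, 19, 11, 15, 8, 18]

lo=0 mid=0 hi=10
6<7: swap(0,0), lo=1 mid=1 ⇒ [6, 18, 11, 7, 19, 13, 5, 4, 3, 15, 8]
18>7: swap(1,10), hi=9 ⇒ [6, 8, 11, 7, 19, 13, 5, 4, 3, 15, 18]
8>7: swap(1,9), hi=8 ⇒ [6, 15, 11, 7, 19, 13, 5, 4, 3, 8, 18]
15>7: swap(1,8), hi=7 ⇒ [6, 3, 11, 7, 19, 13, 5, 4, 15, 8, 18]
3<7: swap(1,1), lo=2 mid=2 ⇒ [6, 3, 11, 7, 19, 13, 5, 4, 15, 8, 18]
11>7: swap(2,7), hi=6 ⇒ [6, 3, 4, 7, 19, 13, 5, 11, 15, 8, 18]
4<7: swap(2,2), lo=3 mid=3 ⇒ [6, 3, 4, 7, 19, 13, 5, 11, 15, 8, 18]
7=7: mid=4
19>7: swap(4,6), hi=5 ⇒ [6, 3, 4, 7, 5, 13, 19, 11, 15, 8, 18]
5<7: swap(3,4), lo=4 mid=5 ⇒ [6, 3, 4, 5, 7, 13, 19, 11, 15, 8, 18]
13>7: swap(5,5), hi=4 ⇒ [6, 3, 4, 5, 7, 13, 19, 11, 15, 8, 18]
done. lo=4 hi=4; nums=[6, 3, 4, 5, 7, 13, 19, 11, 15, 8, 18]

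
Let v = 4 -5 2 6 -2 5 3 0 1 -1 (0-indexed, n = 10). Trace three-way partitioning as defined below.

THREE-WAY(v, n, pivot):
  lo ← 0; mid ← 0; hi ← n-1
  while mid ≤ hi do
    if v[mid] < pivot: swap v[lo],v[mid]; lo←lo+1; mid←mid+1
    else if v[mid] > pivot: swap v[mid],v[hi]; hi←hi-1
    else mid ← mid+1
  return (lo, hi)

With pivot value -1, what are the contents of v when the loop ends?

-5 -2 -1 6 5 3 0 1 2 4

lo=0 mid=0 hi=9
4>-1: swap(0,9), hi=8 ⇒ -1 -5 2 6 -2 5 3 0 1 4
-1=-1: mid=1
-5<-1: swap(0,1), lo=1 mid=2 ⇒ -5 -1 2 6 -2 5 3 0 1 4
2>-1: swap(2,8), hi=7 ⇒ -5 -1 1 6 -2 5 3 0 2 4
1>-1: swap(2,7), hi=6 ⇒ -5 -1 0 6 -2 5 3 1 2 4
0>-1: swap(2,6), hi=5 ⇒ -5 -1 3 6 -2 5 0 1 2 4
3>-1: swap(2,5), hi=4 ⇒ -5 -1 5 6 -2 3 0 1 2 4
5>-1: swap(2,4), hi=3 ⇒ -5 -1 -2 6 5 3 0 1 2 4
-2<-1: swap(1,2), lo=2 mid=3 ⇒ -5 -2 -1 6 5 3 0 1 2 4
6>-1: swap(3,3), hi=2 ⇒ -5 -2 -1 6 5 3 0 1 2 4
done. lo=2 hi=2; v=-5 -2 -1 6 5 3 0 1 2 4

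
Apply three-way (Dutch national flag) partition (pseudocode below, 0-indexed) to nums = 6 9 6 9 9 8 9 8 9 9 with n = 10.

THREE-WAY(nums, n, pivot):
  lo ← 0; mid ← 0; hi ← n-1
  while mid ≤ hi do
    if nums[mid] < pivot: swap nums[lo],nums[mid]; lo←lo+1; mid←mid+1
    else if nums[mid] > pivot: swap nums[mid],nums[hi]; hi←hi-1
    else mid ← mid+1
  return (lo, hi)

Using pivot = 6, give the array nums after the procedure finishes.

pivot = 6; lo=0, mid=0, hi=9
nums[mid]=6=6: mid=1
nums[mid]=9>6: swap nums[1],nums[9]; hi=8 → 6 9 6 9 9 8 9 8 9 9
nums[mid]=9>6: swap nums[1],nums[8]; hi=7 → 6 9 6 9 9 8 9 8 9 9
nums[mid]=9>6: swap nums[1],nums[7]; hi=6 → 6 8 6 9 9 8 9 9 9 9
nums[mid]=8>6: swap nums[1],nums[6]; hi=5 → 6 9 6 9 9 8 8 9 9 9
nums[mid]=9>6: swap nums[1],nums[5]; hi=4 → 6 8 6 9 9 9 8 9 9 9
nums[mid]=8>6: swap nums[1],nums[4]; hi=3 → 6 9 6 9 8 9 8 9 9 9
nums[mid]=9>6: swap nums[1],nums[3]; hi=2 → 6 9 6 9 8 9 8 9 9 9
nums[mid]=9>6: swap nums[1],nums[2]; hi=1 → 6 6 9 9 8 9 8 9 9 9
nums[mid]=6=6: mid=2
end: lo=0, hi=1; nums = 6 6 9 9 8 9 8 9 9 9

6 6 9 9 8 9 8 9 9 9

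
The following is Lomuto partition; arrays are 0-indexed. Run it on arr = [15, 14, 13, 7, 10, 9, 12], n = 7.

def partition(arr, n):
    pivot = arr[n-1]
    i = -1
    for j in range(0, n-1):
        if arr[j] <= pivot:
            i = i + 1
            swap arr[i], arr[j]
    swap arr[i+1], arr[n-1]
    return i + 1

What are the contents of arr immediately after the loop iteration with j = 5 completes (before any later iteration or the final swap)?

[7, 10, 9, 15, 14, 13, 12]

pivot=12, i=-1
j=0: 15>12, skip
j=1: 14>12, skip
j=2: 13>12, skip
j=3: 7≤12, i=0, swap(0,3) ⇒ [7, 14, 13, 15, 10, 9, 12]
j=4: 10≤12, i=1, swap(1,4) ⇒ [7, 10, 13, 15, 14, 9, 12]
j=5: 9≤12, i=2, swap(2,5) ⇒ [7, 10, 9, 15, 14, 13, 12]
(after j=5) arr = [7, 10, 9, 15, 14, 13, 12]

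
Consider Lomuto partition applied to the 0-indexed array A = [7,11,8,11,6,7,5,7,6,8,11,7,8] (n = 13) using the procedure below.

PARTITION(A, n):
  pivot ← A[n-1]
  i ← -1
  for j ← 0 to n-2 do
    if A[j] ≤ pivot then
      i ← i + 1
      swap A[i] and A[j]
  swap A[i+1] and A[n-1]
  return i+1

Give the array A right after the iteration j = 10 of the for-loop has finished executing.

[7,8,6,7,5,7,6,8,11,11,11,7,8]

pivot=8, i=-1
j=0: 7≤8, i=0, swap(0,0) ⇒ [7,11,8,11,6,7,5,7,6,8,11,7,8]
j=1: 11>8, skip
j=2: 8≤8, i=1, swap(1,2) ⇒ [7,8,11,11,6,7,5,7,6,8,11,7,8]
j=3: 11>8, skip
j=4: 6≤8, i=2, swap(2,4) ⇒ [7,8,6,11,11,7,5,7,6,8,11,7,8]
j=5: 7≤8, i=3, swap(3,5) ⇒ [7,8,6,7,11,11,5,7,6,8,11,7,8]
j=6: 5≤8, i=4, swap(4,6) ⇒ [7,8,6,7,5,11,11,7,6,8,11,7,8]
j=7: 7≤8, i=5, swap(5,7) ⇒ [7,8,6,7,5,7,11,11,6,8,11,7,8]
j=8: 6≤8, i=6, swap(6,8) ⇒ [7,8,6,7,5,7,6,11,11,8,11,7,8]
j=9: 8≤8, i=7, swap(7,9) ⇒ [7,8,6,7,5,7,6,8,11,11,11,7,8]
j=10: 11>8, skip
(after j=10) A = [7,8,6,7,5,7,6,8,11,11,11,7,8]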